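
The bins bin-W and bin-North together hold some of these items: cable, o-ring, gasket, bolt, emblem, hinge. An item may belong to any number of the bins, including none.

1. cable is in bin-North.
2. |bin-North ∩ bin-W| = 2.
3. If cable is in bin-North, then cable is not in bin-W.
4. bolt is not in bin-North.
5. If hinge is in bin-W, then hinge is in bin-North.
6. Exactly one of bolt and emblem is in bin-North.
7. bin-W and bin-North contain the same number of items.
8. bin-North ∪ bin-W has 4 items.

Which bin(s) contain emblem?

From (1): cable ∈ bin-North.
From (4): bolt ∉ bin-North.
(3): cable ∉ bin-W.
(6) (exactly one): emblem ∈ bin-North.
Suppose emblem ∉ bin-W: no assignment then satisfies all the clues, so emblem ∈ bin-W.

emblem: bin-North, bin-W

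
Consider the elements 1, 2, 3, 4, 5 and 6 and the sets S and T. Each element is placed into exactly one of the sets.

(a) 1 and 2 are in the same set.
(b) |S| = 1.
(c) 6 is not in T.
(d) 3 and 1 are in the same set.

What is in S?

S = {6}

From (c): 6 ∉ T.
Only one set left: 6 ∈ S.
(b): S already has 1, so the rest are out.
Only one set left: 1 ∈ T.
Only one set left: 2 ∈ T.
Only one set left: 3 ∈ T.
Only one set left: 4 ∈ T.
Only one set left: 5 ∈ T.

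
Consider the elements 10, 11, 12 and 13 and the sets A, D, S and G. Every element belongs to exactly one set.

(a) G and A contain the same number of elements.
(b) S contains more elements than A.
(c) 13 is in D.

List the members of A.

From (c): 13 ∈ D.
Suppose 10 ∈ A: no assignment then satisfies all the clues, so 10 ∉ A.

A = {}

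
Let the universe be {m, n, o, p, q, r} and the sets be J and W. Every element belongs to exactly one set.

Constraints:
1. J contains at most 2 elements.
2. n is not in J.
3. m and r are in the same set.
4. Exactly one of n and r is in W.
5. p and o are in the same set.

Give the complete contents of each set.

J = {m, r}; W = {n, o, p, q}

From (2): n ∉ J.
Only one set left: n ∈ W.
(4) (exactly one): r ∉ W.
Only one set left: r ∈ J.
(3): m matches r: m ∈ J.
(1): J already has 2, so the rest are out.
Only one set left: o ∈ W.
Only one set left: p ∈ W.
Only one set left: q ∈ W.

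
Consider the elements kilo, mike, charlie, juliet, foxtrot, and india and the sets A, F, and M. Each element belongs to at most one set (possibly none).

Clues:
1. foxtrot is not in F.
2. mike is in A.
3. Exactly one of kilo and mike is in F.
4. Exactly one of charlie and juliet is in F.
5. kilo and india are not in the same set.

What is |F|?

From (1): foxtrot ∉ F.
From (2): mike ∈ A.
(3) (exactly one): kilo ∈ F.
(5): india ∉ F.

2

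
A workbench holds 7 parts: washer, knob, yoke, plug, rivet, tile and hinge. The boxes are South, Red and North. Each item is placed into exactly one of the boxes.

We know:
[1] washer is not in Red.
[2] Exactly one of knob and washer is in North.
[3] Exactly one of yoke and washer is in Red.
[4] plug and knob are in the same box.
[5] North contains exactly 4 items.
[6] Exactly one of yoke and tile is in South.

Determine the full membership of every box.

South = {tile, washer}; Red = {yoke}; North = {hinge, knob, plug, rivet}

From (1): washer ∉ Red.
(3) (exactly one): yoke ∈ Red.
(6) (exactly one): tile ∈ South.
Suppose washer ∉ South: no assignment then satisfies all the clues, so washer ∈ South.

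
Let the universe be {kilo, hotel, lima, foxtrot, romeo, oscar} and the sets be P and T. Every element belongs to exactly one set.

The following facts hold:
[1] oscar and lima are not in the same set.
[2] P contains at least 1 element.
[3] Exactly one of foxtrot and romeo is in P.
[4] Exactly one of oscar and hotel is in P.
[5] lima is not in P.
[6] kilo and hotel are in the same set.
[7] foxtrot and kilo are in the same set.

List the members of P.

From (5): lima ∉ P.
Only one set left: lima ∈ T.
(1): oscar ∉ T.
Only one set left: oscar ∈ P.
(4) (exactly one): hotel ∉ P.
(6): kilo matches hotel: kilo ∉ P.
(7): foxtrot matches kilo: foxtrot ∉ P.
Only one set left: kilo ∈ T.
Only one set left: hotel ∈ T.
Only one set left: foxtrot ∈ T.
(3) (exactly one): romeo ∈ P.

P = {oscar, romeo}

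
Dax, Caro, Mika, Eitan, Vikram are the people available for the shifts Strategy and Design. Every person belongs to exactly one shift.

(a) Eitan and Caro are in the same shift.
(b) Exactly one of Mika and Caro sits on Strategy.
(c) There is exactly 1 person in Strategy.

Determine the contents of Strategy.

Strategy = {Mika}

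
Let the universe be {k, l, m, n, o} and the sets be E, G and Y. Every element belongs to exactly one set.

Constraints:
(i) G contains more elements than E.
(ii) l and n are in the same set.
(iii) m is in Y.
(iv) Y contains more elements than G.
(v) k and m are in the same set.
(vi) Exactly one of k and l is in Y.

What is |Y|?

3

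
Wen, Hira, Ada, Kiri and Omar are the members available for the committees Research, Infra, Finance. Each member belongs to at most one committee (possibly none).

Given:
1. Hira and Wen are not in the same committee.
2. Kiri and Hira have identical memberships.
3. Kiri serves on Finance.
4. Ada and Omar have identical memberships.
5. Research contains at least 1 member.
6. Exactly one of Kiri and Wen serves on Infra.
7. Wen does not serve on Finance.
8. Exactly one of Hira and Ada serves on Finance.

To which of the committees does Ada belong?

Ada: Research

From (3): Kiri ∈ Finance.
From (7): Wen ∉ Finance.
(2): Hira matches Kiri: Hira ∉ Research.
(2): Hira matches Kiri: Hira ∉ Infra.
(2): Hira matches Kiri: Hira ∈ Finance.
(6) (exactly one): Wen ∈ Infra.
(8) (exactly one): Ada ∉ Finance.
(4): Omar matches Ada: Omar ∉ Finance.
Suppose Ada ∉ Research: no assignment then satisfies all the clues, so Ada ∈ Research.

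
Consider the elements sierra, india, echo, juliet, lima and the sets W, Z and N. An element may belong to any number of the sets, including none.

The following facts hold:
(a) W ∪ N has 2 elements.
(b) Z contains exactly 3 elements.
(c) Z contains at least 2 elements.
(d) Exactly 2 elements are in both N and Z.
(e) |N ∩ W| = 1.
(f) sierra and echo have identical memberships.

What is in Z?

Z = {india, juliet, lima}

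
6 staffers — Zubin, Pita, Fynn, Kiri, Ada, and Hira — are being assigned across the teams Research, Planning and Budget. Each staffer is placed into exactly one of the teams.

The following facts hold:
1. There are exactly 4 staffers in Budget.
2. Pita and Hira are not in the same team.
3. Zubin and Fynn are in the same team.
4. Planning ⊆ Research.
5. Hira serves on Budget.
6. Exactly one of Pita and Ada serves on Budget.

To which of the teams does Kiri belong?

Kiri: Research

From (5): Hira ∈ Budget.
(2): Pita ∉ Budget.
(6) (exactly one): Ada ∈ Budget.
Suppose Kiri ∉ Research: no assignment then satisfies all the clues, so Kiri ∈ Research.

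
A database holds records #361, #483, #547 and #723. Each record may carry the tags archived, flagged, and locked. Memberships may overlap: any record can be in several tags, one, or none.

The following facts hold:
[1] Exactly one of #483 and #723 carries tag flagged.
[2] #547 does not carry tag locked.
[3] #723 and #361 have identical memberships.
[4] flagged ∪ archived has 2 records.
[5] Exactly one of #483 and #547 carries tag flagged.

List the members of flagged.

From (2): #547 ∉ locked.
Suppose #361 ∈ flagged: no assignment then satisfies all the clues, so #361 ∉ flagged.

flagged = {#483}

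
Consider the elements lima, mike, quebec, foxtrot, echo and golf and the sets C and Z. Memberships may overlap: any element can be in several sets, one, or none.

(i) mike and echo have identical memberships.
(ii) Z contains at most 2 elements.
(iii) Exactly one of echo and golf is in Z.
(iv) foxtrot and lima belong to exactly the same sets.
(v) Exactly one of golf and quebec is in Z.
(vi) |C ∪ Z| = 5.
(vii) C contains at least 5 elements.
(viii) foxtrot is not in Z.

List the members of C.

C = {echo, foxtrot, golf, lima, mike}

From (viii): foxtrot ∉ Z.
(iv): lima matches foxtrot: lima ∉ Z.
Suppose lima ∉ C: no assignment then satisfies all the clues, so lima ∈ C.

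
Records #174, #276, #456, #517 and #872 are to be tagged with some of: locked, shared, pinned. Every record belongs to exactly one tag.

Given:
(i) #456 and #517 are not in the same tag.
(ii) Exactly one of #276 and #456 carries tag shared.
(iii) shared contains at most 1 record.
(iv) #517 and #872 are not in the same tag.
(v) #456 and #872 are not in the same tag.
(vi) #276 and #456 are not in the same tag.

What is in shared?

shared = {#456}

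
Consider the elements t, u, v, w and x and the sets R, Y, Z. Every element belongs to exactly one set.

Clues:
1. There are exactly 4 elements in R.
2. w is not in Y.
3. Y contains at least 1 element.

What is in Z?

Z = {}

From (2): w ∉ Y.
Suppose t ∈ Z: no assignment then satisfies all the clues, so t ∉ Z.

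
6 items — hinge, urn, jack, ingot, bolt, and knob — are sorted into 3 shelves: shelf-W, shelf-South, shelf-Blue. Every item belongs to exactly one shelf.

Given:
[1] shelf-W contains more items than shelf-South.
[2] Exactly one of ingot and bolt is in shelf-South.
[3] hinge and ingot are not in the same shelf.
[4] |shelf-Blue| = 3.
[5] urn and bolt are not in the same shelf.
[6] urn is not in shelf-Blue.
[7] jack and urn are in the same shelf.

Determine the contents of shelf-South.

shelf-South = {ingot}

From (6): urn ∉ shelf-Blue.
(7): jack matches urn: jack ∉ shelf-Blue.
Suppose hinge ∈ shelf-South: no assignment then satisfies all the clues, so hinge ∉ shelf-South.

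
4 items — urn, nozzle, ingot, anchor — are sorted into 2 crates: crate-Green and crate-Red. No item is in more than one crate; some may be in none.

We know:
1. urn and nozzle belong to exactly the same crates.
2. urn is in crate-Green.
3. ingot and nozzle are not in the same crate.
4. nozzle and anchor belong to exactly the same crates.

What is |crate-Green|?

From (2): urn ∈ crate-Green.
(1): nozzle matches urn: nozzle ∈ crate-Green.
(3): ingot ∉ crate-Green.
(4): anchor matches nozzle: anchor ∈ crate-Green.

3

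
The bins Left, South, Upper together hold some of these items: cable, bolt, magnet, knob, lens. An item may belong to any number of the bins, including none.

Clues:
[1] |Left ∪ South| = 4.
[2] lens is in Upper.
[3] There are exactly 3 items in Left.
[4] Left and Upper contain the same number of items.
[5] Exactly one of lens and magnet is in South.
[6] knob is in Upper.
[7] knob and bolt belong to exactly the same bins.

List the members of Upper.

Upper = {bolt, knob, lens}

From (2): lens ∈ Upper.
From (6): knob ∈ Upper.
(7): bolt matches knob: bolt ∈ Upper.
Suppose cable ∈ Upper: no assignment then satisfies all the clues, so cable ∉ Upper.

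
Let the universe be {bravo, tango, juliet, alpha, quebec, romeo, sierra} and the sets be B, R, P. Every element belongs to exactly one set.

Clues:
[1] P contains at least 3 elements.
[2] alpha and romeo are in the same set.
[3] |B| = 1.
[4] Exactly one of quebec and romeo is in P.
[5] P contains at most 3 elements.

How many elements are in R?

3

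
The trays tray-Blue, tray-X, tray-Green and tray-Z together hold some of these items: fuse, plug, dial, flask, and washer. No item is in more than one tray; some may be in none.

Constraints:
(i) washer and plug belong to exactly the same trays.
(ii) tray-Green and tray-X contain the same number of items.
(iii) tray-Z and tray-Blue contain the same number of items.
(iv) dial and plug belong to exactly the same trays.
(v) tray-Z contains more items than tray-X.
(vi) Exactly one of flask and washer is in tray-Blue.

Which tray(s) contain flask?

flask: tray-Blue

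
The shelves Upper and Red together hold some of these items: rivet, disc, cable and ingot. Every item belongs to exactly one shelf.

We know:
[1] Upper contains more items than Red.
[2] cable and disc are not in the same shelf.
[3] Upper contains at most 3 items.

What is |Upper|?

3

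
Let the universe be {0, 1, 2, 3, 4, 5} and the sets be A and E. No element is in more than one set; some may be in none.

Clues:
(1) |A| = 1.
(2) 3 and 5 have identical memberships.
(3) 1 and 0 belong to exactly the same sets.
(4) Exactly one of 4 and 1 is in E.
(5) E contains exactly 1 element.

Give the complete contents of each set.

A = {2}; E = {4}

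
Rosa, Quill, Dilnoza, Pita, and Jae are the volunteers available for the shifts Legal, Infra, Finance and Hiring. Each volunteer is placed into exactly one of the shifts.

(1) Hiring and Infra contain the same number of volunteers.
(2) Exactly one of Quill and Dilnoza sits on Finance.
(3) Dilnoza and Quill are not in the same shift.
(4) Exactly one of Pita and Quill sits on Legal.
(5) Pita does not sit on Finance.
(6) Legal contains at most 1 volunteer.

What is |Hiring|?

1

From (5): Pita ∉ Finance.
Suppose Rosa ∈ Legal: no assignment then satisfies all the clues, so Rosa ∉ Legal.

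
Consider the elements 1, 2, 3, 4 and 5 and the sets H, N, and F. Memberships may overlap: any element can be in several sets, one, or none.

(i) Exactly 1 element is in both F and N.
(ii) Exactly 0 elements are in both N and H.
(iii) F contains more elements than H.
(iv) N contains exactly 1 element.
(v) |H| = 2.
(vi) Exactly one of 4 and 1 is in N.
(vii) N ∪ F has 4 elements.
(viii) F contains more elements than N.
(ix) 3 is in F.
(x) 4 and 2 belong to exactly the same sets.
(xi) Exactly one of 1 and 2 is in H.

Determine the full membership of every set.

H = {2, 4}; N = {1}; F = {1, 2, 3, 4}

From (ix): 3 ∈ F.
Suppose 1 ∈ H: no assignment then satisfies all the clues, so 1 ∉ H.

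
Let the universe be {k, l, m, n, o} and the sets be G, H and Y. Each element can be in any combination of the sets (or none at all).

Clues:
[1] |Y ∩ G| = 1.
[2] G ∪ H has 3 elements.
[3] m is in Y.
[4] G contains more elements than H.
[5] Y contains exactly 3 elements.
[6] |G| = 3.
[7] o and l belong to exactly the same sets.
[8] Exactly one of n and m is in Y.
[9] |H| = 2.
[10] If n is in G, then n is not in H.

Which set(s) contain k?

k: G, H

From (3): m ∈ Y.
(8) (exactly one): n ∉ Y.
Suppose k ∉ G: no assignment then satisfies all the clues, so k ∈ G.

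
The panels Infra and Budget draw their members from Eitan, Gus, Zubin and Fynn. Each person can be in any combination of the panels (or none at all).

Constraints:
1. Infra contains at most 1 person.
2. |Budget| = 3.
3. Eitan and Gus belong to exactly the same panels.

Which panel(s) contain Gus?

Gus: Budget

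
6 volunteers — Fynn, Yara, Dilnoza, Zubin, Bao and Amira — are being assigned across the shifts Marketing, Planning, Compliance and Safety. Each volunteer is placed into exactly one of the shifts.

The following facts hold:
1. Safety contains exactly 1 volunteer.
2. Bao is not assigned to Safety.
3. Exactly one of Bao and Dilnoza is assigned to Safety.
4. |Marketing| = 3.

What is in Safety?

Safety = {Dilnoza}

From (2): Bao ∉ Safety.
(3) (exactly one): Dilnoza ∈ Safety.
(1): Safety already has 1, so the rest are out.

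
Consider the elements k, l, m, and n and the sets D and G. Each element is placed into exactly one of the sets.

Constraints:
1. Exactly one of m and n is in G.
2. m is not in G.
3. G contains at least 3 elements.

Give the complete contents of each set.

D = {m}; G = {k, l, n}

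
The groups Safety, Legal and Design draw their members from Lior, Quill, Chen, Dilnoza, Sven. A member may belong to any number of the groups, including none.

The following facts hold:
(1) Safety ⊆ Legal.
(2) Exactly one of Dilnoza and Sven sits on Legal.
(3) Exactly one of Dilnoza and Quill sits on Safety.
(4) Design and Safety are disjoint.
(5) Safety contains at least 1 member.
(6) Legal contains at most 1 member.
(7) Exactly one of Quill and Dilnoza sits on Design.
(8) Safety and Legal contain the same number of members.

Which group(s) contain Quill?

Quill: Design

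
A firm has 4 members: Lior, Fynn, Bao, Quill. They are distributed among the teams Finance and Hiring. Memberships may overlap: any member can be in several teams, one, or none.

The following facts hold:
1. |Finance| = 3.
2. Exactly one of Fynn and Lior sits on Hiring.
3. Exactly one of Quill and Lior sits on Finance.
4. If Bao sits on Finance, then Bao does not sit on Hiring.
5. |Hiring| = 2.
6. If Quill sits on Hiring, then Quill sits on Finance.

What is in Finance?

Finance = {Bao, Fynn, Quill}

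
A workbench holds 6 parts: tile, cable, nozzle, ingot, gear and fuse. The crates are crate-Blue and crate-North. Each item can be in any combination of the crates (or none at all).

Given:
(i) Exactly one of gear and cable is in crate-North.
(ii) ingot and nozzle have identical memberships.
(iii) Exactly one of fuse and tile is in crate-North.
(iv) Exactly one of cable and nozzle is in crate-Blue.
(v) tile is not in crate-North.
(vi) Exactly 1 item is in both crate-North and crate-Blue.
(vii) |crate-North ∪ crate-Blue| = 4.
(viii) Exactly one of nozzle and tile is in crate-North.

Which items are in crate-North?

crate-North = {cable, fuse, ingot, nozzle}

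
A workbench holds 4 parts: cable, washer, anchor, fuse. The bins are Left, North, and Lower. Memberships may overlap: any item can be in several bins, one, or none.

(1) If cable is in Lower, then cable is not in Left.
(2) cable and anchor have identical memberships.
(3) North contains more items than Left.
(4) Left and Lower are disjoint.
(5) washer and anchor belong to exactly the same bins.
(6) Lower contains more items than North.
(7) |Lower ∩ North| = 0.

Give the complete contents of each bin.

Left = {}; North = {fuse}; Lower = {anchor, cable, washer}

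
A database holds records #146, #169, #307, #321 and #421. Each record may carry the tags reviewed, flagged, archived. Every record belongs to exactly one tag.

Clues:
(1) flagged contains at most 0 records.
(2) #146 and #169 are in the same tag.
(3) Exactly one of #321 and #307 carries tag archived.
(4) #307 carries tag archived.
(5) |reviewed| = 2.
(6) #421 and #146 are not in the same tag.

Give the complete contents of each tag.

reviewed = {#321, #421}; flagged = {}; archived = {#146, #169, #307}

From (4): #307 ∈ archived.
(1): flagged already has 0, so the rest are out.
(3) (exactly one): #321 ∉ archived.
Only one tag left: #321 ∈ reviewed.
Suppose #146 ∈ reviewed: no assignment then satisfies all the clues, so #146 ∉ reviewed.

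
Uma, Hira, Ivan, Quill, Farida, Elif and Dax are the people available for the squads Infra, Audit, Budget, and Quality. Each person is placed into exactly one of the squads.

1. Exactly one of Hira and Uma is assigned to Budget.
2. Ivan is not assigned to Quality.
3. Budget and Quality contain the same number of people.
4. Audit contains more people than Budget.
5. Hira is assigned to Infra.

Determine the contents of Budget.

Budget = {Uma}

From (2): Ivan ∉ Quality.
From (5): Hira ∈ Infra.
(1) (exactly one): Uma ∈ Budget.
Suppose Ivan ∈ Budget: no assignment then satisfies all the clues, so Ivan ∉ Budget.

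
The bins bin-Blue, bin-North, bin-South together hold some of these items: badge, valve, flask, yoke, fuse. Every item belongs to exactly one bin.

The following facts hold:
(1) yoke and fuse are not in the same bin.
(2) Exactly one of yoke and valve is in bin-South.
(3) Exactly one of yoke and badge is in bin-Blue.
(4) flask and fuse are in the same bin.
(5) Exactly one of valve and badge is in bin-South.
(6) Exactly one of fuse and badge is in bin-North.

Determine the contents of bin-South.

bin-South = {flask, fuse, valve}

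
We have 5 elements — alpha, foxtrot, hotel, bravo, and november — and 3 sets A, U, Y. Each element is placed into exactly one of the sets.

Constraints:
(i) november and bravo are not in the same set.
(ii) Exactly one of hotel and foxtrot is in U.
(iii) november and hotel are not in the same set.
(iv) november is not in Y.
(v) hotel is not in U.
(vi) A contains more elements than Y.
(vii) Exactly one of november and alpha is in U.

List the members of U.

From (iv): november ∉ Y.
From (v): hotel ∉ U.
(ii) (exactly one): foxtrot ∈ U.
Suppose alpha ∈ U: no assignment then satisfies all the clues, so alpha ∉ U.

U = {foxtrot, november}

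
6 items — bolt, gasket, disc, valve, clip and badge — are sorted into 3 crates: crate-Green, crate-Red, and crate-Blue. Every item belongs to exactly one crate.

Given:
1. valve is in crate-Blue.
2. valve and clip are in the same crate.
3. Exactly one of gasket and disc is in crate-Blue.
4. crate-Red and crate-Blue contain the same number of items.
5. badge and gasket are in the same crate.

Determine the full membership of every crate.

crate-Green = {}; crate-Red = {badge, bolt, gasket}; crate-Blue = {clip, disc, valve}

From (1): valve ∈ crate-Blue.
(2): clip matches valve: clip ∉ crate-Green.
(2): clip matches valve: clip ∉ crate-Red.
(2): clip matches valve: clip ∈ crate-Blue.
Suppose bolt ∈ crate-Green: no assignment then satisfies all the clues, so bolt ∉ crate-Green.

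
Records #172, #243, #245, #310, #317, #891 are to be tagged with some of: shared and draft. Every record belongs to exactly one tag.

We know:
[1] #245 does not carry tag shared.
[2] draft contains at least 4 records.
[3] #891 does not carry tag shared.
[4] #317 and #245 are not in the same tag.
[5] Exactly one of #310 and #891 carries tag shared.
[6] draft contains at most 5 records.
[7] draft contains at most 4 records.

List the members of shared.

shared = {#310, #317}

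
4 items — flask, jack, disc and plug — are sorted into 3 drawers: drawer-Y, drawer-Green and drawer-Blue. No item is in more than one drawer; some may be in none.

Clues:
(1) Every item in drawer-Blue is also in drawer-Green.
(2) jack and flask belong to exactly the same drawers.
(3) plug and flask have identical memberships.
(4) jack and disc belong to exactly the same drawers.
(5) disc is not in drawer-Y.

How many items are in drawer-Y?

0

From (5): disc ∉ drawer-Y.
(4): jack matches disc: jack ∉ drawer-Y.
(2): flask matches jack: flask ∉ drawer-Y.
(3): plug matches flask: plug ∉ drawer-Y.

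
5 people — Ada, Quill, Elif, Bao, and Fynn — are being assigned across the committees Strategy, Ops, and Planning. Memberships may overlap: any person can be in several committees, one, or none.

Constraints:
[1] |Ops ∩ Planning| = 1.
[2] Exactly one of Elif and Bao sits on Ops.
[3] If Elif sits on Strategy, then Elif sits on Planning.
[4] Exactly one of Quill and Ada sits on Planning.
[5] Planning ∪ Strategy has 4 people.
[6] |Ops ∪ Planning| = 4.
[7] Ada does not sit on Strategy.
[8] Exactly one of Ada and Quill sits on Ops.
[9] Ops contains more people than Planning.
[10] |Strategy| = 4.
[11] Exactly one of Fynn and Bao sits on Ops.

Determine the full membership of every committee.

Strategy = {Bao, Elif, Fynn, Quill}; Ops = {Ada, Elif, Fynn}; Planning = {Elif, Quill}

From (7): Ada ∉ Strategy.
(10): only 4 candidates remain for Strategy, so all are in.
(3): Elif ∈ Planning.
Suppose Ada ∉ Ops: no assignment then satisfies all the clues, so Ada ∈ Ops.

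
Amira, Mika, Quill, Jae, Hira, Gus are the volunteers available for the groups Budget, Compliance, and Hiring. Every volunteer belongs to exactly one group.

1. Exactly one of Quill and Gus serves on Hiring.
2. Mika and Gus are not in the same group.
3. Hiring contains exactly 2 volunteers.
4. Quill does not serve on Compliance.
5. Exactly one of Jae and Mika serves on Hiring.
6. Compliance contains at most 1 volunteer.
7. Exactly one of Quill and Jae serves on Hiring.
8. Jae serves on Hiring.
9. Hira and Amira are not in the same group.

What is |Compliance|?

1

From (4): Quill ∉ Compliance.
From (8): Jae ∈ Hiring.
(5) (exactly one): Mika ∉ Hiring.
(7) (exactly one): Quill ∉ Hiring.
Only one group left: Quill ∈ Budget.
(1) (exactly one): Gus ∈ Hiring.
(3): Hiring already has 2, so the rest are out.
Suppose Mika ∉ Budget: no assignment then satisfies all the clues, so Mika ∈ Budget.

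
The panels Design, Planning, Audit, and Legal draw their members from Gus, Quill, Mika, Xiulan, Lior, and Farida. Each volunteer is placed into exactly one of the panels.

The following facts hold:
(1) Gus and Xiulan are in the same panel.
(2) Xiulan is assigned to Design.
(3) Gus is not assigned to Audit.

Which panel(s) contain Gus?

Gus: Design

From (2): Xiulan ∈ Design.
From (3): Gus ∉ Audit.
(1): Gus matches Xiulan: Gus ∈ Design.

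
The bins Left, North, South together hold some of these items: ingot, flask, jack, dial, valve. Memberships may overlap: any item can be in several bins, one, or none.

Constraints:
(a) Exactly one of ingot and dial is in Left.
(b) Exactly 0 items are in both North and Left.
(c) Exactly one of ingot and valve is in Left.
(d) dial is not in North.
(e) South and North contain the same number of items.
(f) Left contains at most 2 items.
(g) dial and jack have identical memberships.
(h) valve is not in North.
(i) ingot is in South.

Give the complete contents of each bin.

Left = {ingot}; North = {flask}; South = {ingot}

From (d): dial ∉ North.
From (h): valve ∉ North.
From (i): ingot ∈ South.
(g): jack matches dial: jack ∉ North.
Suppose ingot ∉ Left: no assignment then satisfies all the clues, so ingot ∈ Left.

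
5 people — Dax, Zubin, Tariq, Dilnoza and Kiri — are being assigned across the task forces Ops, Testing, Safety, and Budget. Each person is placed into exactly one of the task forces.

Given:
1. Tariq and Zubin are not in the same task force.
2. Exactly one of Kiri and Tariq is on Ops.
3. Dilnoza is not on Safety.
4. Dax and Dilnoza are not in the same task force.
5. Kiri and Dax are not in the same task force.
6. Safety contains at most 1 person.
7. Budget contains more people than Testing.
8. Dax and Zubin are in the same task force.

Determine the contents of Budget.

Budget = {Dax, Zubin}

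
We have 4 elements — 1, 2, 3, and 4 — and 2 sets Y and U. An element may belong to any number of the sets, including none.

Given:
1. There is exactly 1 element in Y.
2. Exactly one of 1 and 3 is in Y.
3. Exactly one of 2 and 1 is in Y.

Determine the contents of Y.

Y = {1}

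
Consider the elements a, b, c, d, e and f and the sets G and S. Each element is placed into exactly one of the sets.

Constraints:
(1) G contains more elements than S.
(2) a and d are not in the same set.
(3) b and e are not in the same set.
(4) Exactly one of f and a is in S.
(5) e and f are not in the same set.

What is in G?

G = {b, c, d, f}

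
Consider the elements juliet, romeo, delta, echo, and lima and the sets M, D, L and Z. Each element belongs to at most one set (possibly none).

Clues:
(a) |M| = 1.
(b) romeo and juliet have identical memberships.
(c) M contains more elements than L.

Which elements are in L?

L = {}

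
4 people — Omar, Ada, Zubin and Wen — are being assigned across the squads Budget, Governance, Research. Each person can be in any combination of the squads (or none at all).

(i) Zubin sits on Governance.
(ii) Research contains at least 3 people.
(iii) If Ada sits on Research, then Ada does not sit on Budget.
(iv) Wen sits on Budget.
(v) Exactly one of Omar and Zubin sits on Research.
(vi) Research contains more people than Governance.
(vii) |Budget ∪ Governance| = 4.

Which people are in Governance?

Governance = {Ada, Zubin}

From (i): Zubin ∈ Governance.
From (iv): Wen ∈ Budget.
Suppose Omar ∈ Governance: no assignment then satisfies all the clues, so Omar ∉ Governance.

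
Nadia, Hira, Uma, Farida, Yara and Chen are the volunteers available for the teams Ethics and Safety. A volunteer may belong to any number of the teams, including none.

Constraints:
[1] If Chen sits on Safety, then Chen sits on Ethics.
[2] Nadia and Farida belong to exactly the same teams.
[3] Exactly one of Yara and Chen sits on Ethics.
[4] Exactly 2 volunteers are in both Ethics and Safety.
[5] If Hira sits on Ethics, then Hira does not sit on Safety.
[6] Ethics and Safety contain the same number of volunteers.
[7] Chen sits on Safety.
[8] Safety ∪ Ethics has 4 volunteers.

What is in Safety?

From (7): Chen ∈ Safety.
(1): Chen ∈ Ethics.
(3) (exactly one): Yara ∉ Ethics.
Suppose Nadia ∈ Safety: no assignment then satisfies all the clues, so Nadia ∉ Safety.

Safety = {Chen, Uma, Yara}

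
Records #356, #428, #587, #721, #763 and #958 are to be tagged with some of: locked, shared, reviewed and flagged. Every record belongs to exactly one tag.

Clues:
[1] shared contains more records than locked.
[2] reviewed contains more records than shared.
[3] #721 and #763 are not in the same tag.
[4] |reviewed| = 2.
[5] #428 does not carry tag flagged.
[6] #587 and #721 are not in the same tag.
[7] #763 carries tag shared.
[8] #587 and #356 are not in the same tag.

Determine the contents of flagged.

flagged = {#356, #721, #958}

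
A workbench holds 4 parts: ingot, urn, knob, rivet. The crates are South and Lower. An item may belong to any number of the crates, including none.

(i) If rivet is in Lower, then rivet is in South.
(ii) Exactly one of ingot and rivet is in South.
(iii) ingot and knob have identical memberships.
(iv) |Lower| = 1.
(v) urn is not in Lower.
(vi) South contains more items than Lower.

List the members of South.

From (v): urn ∉ Lower.
Suppose ingot ∈ South: no assignment then satisfies all the clues, so ingot ∉ South.

South = {rivet, urn}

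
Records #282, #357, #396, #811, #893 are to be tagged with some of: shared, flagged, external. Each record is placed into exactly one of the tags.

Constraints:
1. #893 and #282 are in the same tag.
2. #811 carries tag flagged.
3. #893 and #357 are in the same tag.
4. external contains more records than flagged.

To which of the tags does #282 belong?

#282: external

From (2): #811 ∈ flagged.
Suppose #282 ∈ shared: no assignment then satisfies all the clues, so #282 ∉ shared.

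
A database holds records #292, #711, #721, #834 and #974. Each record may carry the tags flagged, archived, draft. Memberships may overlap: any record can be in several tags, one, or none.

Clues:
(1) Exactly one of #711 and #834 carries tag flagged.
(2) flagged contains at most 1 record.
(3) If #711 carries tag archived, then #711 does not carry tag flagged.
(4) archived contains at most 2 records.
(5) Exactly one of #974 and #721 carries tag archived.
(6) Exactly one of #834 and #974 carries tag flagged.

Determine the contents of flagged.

flagged = {#834}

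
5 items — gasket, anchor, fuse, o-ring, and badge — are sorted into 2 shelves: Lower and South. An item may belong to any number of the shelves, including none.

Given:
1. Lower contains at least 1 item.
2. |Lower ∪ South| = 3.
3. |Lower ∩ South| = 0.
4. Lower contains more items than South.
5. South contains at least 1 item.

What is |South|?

1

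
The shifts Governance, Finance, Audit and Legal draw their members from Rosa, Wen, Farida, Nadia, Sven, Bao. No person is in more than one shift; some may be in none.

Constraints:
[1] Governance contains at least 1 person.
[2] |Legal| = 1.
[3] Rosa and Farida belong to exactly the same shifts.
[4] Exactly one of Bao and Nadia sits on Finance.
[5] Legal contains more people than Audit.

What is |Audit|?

0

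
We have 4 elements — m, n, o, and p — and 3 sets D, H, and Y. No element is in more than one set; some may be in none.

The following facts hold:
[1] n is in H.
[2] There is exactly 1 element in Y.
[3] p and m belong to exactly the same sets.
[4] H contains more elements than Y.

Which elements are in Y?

Y = {o}

From (1): n ∈ H.
Suppose m ∈ Y: no assignment then satisfies all the clues, so m ∉ Y.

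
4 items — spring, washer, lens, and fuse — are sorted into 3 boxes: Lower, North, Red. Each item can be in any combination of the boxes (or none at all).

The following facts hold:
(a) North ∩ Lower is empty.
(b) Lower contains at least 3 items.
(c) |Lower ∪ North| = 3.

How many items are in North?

0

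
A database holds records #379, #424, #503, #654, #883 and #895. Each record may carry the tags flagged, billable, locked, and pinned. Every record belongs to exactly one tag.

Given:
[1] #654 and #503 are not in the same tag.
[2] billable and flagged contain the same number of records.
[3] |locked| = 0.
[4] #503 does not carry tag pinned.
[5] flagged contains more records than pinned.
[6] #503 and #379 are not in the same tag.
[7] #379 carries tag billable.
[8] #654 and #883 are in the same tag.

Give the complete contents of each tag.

flagged = {#424, #503, #895}; billable = {#379, #654, #883}; locked = {}; pinned = {}

From (4): #503 ∉ pinned.
From (7): #379 ∈ billable.
(3): locked already has 0, so the rest are out.
(6): #503 ∉ billable.
Only one tag left: #503 ∈ flagged.
(1): #654 ∉ flagged.
(8): #883 matches #654: #883 ∉ flagged.
Suppose #424 ∉ flagged: no assignment then satisfies all the clues, so #424 ∈ flagged.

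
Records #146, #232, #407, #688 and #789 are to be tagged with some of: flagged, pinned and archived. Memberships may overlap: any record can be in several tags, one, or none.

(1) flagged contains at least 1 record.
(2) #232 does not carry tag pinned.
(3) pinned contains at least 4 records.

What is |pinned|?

4

From (2): #232 ∉ pinned.
(3): only 4 candidates remain for pinned, so all are in.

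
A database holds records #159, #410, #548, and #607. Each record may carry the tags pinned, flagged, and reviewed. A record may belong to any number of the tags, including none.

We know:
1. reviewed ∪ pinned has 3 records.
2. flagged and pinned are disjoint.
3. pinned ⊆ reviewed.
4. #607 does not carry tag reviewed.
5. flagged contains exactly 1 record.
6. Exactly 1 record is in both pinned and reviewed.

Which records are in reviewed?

reviewed = {#159, #410, #548}

From (4): #607 ∉ reviewed.
(3) contrapositive: #607 ∉ pinned.
Suppose #159 ∉ reviewed: no assignment then satisfies all the clues, so #159 ∈ reviewed.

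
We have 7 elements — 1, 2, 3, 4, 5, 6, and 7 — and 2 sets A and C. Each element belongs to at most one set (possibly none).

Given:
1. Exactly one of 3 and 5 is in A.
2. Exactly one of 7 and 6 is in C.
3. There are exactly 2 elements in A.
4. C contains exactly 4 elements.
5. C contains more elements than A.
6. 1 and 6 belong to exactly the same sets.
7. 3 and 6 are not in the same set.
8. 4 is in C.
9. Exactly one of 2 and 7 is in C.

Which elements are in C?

C = {1, 2, 4, 6}

From (8): 4 ∈ C.
Suppose 1 ∉ C: no assignment then satisfies all the clues, so 1 ∈ C.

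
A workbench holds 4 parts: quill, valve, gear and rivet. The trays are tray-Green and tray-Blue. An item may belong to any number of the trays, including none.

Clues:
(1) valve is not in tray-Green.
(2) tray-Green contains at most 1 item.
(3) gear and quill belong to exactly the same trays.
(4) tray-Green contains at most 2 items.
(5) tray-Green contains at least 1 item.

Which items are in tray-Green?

tray-Green = {rivet}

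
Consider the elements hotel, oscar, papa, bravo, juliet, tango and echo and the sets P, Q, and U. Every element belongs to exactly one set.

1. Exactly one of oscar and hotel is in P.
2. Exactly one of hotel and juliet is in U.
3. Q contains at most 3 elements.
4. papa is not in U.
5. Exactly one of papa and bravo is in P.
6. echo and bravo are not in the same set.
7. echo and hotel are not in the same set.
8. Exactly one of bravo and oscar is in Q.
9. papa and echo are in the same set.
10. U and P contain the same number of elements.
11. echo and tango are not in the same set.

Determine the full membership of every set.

P = {bravo, hotel}; Q = {echo, oscar, papa}; U = {juliet, tango}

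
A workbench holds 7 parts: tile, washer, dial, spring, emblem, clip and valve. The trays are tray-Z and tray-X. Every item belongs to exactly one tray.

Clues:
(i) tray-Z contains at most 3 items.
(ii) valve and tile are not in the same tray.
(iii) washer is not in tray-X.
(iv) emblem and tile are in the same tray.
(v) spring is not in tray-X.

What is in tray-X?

tray-X = {clip, dial, emblem, tile}

From (iii): washer ∉ tray-X.
From (v): spring ∉ tray-X.
Only one tray left: washer ∈ tray-Z.
Only one tray left: spring ∈ tray-Z.
Suppose tile ∉ tray-X: no assignment then satisfies all the clues, so tile ∈ tray-X.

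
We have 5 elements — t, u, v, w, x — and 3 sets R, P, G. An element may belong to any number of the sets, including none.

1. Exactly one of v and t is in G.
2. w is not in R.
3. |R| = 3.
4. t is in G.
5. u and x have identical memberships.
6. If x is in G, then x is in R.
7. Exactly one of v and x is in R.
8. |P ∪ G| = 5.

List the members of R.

R = {t, u, x}

From (2): w ∉ R.
From (4): t ∈ G.
(1) (exactly one): v ∉ G.
Suppose t ∉ R: no assignment then satisfies all the clues, so t ∈ R.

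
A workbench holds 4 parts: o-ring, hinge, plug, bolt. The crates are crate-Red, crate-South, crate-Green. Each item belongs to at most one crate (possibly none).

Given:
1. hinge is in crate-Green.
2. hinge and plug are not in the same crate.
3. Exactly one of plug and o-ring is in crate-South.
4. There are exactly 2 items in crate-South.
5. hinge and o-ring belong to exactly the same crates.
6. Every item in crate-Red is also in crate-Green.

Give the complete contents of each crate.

crate-Red = {}; crate-South = {bolt, plug}; crate-Green = {hinge, o-ring}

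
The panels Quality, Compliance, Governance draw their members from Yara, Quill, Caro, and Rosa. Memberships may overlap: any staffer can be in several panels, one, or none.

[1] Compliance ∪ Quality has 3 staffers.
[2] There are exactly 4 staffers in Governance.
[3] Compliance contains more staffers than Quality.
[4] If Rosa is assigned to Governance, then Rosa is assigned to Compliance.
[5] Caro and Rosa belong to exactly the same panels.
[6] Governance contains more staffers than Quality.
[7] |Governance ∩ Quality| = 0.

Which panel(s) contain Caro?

(2): only 4 candidates remain for Governance, so all are in.
(4): Rosa ∈ Compliance.
(5): Caro matches Rosa: Caro ∈ Compliance.
Suppose Caro ∈ Quality: no assignment then satisfies all the clues, so Caro ∉ Quality.

Caro: Compliance, Governance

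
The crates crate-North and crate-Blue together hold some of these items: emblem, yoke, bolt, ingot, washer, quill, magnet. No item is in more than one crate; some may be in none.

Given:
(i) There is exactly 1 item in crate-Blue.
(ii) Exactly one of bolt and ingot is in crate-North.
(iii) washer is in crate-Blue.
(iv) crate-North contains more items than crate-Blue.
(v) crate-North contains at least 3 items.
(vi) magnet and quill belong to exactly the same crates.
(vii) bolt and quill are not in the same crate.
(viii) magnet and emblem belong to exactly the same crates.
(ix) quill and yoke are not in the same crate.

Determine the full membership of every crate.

crate-North = {emblem, ingot, magnet, quill}; crate-Blue = {washer}

From (iii): washer ∈ crate-Blue.
(i): crate-Blue already has 1, so the rest are out.
Suppose emblem ∉ crate-North: no assignment then satisfies all the clues, so emblem ∈ crate-North.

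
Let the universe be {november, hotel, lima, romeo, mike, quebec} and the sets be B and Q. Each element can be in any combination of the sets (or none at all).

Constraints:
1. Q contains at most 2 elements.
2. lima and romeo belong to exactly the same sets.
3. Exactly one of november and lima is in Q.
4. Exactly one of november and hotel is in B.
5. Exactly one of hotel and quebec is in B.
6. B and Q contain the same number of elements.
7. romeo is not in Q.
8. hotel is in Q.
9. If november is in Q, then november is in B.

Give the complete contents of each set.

B = {november, quebec}; Q = {hotel, november}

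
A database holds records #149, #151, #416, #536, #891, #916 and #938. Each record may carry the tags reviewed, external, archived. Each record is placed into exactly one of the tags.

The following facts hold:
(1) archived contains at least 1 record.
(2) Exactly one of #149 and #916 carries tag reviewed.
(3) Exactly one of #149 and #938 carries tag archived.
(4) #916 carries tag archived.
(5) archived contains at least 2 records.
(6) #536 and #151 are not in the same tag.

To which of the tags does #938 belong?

#938: archived

From (4): #916 ∈ archived.
(2) (exactly one): #149 ∈ reviewed.
(3) (exactly one): #938 ∈ archived.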